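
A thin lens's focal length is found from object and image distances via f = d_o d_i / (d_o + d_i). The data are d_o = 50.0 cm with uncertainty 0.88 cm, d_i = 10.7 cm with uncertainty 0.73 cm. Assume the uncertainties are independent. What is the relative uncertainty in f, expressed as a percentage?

5.63%

∂f/∂d_o = (d_i/(d_o+d_i))² = 0.0311;  ∂f/∂d_i = (d_o/(d_o+d_i))² = 0.679
δf = √((∂f/∂d_o · δd_o)² + (∂f/∂d_i · δd_i)²) = √(0.000748 + 0.245) = 0.496 cm
f = 8.81 cm, so δf/f = 0.496/8.81 = 0.0563.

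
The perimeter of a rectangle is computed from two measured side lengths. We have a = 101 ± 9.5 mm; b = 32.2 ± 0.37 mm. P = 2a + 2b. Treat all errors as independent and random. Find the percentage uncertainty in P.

Sums and differences: (δP)² = Σ (cᵢ δxᵢ)².
  (2·δa)² = 361;  (2·δb)² = 0.548
δP = √(362) = 19.0 mm
P = 266 mm, so δP/P = 19.0/266 = 0.0714.

7.14%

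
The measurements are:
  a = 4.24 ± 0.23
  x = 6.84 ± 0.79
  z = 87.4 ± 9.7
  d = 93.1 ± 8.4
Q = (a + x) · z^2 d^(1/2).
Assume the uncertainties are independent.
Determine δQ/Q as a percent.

23.8%

Let u = a + x = 11.1. δu = √(δa² + δx²) = √(0.0529 + 0.624) = 0.823, so δu/u = 0.0743.
Q is then a monomial in u, z, d:
δQ/Q = √((δu/u)² + (2·δz/z)² + (½·δd/d)²) = √(0.00551 + 0.0493 + 0.00204) = 0.238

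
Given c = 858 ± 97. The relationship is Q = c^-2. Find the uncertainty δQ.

3.07e-07

Q ∝ c^-2, so δQ/Q = |-2| · δc/c = 2 × 0.113 = 0.226.
Q = 1.36e-06, so δQ = 0.226 × 1.36e-06 = 3.07e-07.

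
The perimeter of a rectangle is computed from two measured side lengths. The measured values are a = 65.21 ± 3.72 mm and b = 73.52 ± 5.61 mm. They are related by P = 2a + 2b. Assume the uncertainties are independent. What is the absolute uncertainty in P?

Absolute uncertainties add in quadrature for a linear combination:
  (2·δa)² = 55.4;  (2·δb)² = 126
δP = √(181) = 13.5 mm

13.5 mm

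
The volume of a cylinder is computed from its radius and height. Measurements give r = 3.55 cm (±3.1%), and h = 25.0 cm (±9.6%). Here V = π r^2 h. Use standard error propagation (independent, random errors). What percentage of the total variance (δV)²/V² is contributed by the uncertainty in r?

(δV/V)² = (2·δr/r)² + (1·δh/h)²
  r term: (2×0.0310)² = 0.00384
  h term: (1×0.0960)² = 0.00922
Total = 0.0131. Share from r = 0.00384/0.0131 = 0.294.

29.4%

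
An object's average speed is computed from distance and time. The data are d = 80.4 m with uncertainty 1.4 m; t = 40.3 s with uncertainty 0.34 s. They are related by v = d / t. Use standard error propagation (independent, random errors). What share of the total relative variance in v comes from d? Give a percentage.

81.0%

(δv/v)² = (1·δd/d)² + (-1·δt/t)²
  d term: (1×0.0174)² = 0.000303
  t term: (-1×0.00844)² = 7.12e-05
Total = 0.000374. Share from d = 0.000303/0.000374 = 0.810.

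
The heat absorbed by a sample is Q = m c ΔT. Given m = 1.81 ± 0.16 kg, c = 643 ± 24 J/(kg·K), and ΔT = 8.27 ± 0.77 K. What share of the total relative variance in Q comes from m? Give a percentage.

43.7%

(δQ/Q)² = (1·δm/m)² + (1·δc/c)² + (1·δΔT/ΔT)²
  m term: (1×0.0884)² = 0.00781
  c term: (1×0.0373)² = 0.00139
  ΔT term: (1×0.0931)² = 0.00867
Total = 0.0179. Share from m = 0.00781/0.0179 = 0.437.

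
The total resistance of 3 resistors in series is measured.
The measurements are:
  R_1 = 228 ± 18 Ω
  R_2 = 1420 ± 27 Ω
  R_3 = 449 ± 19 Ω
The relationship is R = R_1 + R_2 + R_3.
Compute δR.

37.6 Ω

Absolute uncertainties add in quadrature for a linear combination:
  (δR_1)² = 324;  (δR_2)² = 729;  (δR_3)² = 361
δR = √(1410) = 37.6 Ω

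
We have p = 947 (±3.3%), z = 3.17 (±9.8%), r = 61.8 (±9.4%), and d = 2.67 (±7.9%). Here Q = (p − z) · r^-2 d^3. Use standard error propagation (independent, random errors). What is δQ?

Let u = p − z = 944. δu = √(δp² + δz²) = √(977 + 0.0965) = 31.3, so δu/u = 0.0331.
Q is then a monomial in u, r, d:
δQ/Q = √((δu/u)² + (-2·δr/r)² + (3·δd/d)²) = √(0.00110 + 0.0353 + 0.0562) = 0.304
Q = 4.70, so δQ = 0.304 × 4.70 = 1.43.

1.43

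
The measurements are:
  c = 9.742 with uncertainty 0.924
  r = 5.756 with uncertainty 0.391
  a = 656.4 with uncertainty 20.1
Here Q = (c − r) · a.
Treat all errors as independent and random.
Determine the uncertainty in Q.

663

Let u = c − r = 3.986. δu = √(δc² + δr²) = √(0.854 + 0.153) = 1.00, so δu/u = 0.252.
Q is then a monomial in u, a:
δQ/Q = √((δu/u)² + (1·δa/a)²) = √(0.0634 + 0.000938) = 0.254
Q = 2616, so δQ = 0.254 × 2616 = 663.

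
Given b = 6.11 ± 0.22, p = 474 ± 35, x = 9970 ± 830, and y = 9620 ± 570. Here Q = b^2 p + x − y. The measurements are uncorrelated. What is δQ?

2080

Let w = b^2·p = 17700. δw/w = √((2·δb/b)² + (1·δp/p)²) = √(0.00519 + 0.00545) = 0.103, so δw = 1830.
Q = w + x − y: δQ = √(δw² + δx² + δy²) = √(3.33e+06 + 6.89e+05 + 3.25e+05) = 2080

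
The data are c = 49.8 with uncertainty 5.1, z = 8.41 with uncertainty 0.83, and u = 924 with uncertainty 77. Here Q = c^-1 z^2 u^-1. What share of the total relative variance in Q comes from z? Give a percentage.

69.1%

(δQ/Q)² = (-1·δc/c)² + (2·δz/z)² + (-1·δu/u)²
  c term: (-1×0.102)² = 0.0105
  z term: (2×0.0987)² = 0.0390
  u term: (-1×0.0833)² = 0.00694
Total = 0.0564. Share from z = 0.0390/0.0564 = 0.691.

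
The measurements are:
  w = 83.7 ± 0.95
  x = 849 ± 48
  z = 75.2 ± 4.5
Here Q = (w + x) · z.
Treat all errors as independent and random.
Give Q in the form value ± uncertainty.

Let u = w + x = 933. δu = √(δw² + δx²) = √(0.902 + 2300) = 48.0, so δu/u = 0.0515.
Q is then a monomial in u, z:
δQ/Q = √((δu/u)² + (1·δz/z)²) = √(0.00265 + 0.00358) = 0.0789
Q = 70100, so δQ = 0.0789 × 70100 = 5540.

70100 ± 5540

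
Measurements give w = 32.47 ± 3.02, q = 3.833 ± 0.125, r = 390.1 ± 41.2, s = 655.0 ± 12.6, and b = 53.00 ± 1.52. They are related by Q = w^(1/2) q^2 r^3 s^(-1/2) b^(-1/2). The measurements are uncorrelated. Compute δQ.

Products/powers → add relative errors in quadrature, weighted by exponent:
  (½·δw/w)² = (0.5×0.0930)² = 0.00216;  (2·δq/q)² = (2×0.0326)² = 0.00425;  (3·δr/r)² = (3×0.106)² = 0.100;  (−½·δs/s)² = (-0.5×0.0192)² = 9.25e-05;  (−½·δb/b)² = (-0.5×0.0287)² = 0.000206
δQ/Q = √(0.107) = 0.327
Q = 2.667e+07, so δQ = 0.327 × 2.667e+07 = 8.73e+06.

8.73e+06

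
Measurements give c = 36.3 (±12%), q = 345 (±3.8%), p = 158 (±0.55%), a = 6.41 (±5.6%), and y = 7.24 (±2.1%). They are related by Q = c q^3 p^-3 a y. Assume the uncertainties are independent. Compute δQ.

For a monomial Q ∝ c, q^3, p^-3, a, y, fractional errors add in quadrature:
  (1·δc/c)² = (1×0.120)² = 0.0144;  (3·δq/q)² = (3×0.0380)² = 0.0130;  (-3·δp/p)² = (-3×0.00550)² = 0.000272;  (1·δa/a)² = (1×0.0560)² = 0.00314;  (1·δy/y)² = (1×0.0210)² = 0.000441
δQ/Q = √(0.0312) = 0.177
Q = 17500, so δQ = 0.177 × 17500 = 3100.

3100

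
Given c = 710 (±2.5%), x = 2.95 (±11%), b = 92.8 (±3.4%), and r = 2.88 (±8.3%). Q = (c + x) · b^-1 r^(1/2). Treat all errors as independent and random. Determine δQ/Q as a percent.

Let u = c + x = 713. δu = √(δc² + δx²) = √(315 + 0.105) = 17.8, so δu/u = 0.0249.
Q is then a monomial in u, b, r:
δQ/Q = √((δu/u)² + (-1·δb/b)² + (½·δr/r)²) = √(0.000620 + 0.00116 + 0.00172) = 0.0591

5.91%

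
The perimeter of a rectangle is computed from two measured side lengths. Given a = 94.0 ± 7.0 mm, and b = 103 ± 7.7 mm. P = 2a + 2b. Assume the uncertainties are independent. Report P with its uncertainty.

For a sum/difference, combine absolute errors in quadrature:
  (2·δa)² = 196;  (2·δb)² = 237
δP = √(433) = 20.8 mm
P = 394 mm.

394 ± 20.8 mm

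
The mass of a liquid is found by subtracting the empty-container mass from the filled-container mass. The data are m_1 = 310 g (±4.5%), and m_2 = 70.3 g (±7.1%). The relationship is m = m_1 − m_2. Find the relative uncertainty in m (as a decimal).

Sums and differences: (δm)² = Σ (cᵢ δxᵢ)².
  (δm_1)² = 195;  (δm_2)² = 24.9
δm = √(220) = 14.8 g
m = 240 g, so δm/m = 14.8/240 = 0.0618.

0.0618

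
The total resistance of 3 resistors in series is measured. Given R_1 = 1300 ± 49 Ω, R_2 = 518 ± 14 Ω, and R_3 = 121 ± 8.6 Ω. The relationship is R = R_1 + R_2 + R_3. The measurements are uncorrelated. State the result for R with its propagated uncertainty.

1940 ± 51.7 Ω

Sums and differences: (δR)² = Σ (cᵢ δxᵢ)².
  (δR_1)² = 2400;  (δR_2)² = 196;  (δR_3)² = 74.0
δR = √(2670) = 51.7 Ω
R = 1940 Ω.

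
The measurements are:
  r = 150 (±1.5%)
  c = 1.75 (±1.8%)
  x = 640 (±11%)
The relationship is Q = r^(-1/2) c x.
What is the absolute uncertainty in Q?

Since Q is a product/quotient, work with relative uncertainties:
  (−½·δr/r)² = (-0.5×0.0150)² = 5.62e-05;  (1·δc/c)² = (1×0.0180)² = 0.000324;  (1·δx/x)² = (1×0.110)² = 0.0121
δQ/Q = √(0.0125) = 0.112
Q = 91.4, so δQ = 0.112 × 91.4 = 10.2.

10.2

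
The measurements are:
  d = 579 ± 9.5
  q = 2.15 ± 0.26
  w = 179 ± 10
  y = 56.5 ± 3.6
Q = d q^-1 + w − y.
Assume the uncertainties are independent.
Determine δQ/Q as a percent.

8.82%

Let p = d·q^-1 = 269. δp/p = √((1·δd/d)² + (-1·δq/q)²) = √(0.000269 + 0.0146) = 0.122, so δp = 32.9.
Q = p + w − y: δQ = √(δp² + δw² + δy²) = √(1080 + 100 + 13.0) = 34.5
Q = 392, so δQ/Q = 34.5/392 = 0.0882.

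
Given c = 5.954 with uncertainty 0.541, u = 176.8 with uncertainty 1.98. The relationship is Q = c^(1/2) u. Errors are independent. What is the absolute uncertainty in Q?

20.2

Products/powers → add relative errors in quadrature, weighted by exponent:
  (½·δc/c)² = (0.5×0.0909)² = 0.00206;  (1·δu/u)² = (1×0.0112)² = 0.000125
δQ/Q = √(0.00219) = 0.0468
Q = 431.4, so δQ = 0.0468 × 431.4 = 20.2.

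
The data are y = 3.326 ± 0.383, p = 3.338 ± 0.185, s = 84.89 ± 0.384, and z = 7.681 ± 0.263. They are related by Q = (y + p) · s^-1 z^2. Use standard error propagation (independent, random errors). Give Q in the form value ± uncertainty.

4.631 ± 0.434

Let u = y + p = 6.664. δu = √(δy² + δp²) = √(0.147 + 0.0342) = 0.425, so δu/u = 0.0638.
Q is then a monomial in u, s, z:
δQ/Q = √((δu/u)² + (-1·δs/s)² + (2·δz/z)²) = √(0.00407 + 2.05e-05 + 0.00469) = 0.0937
Q = 4.631, so δQ = 0.0937 × 4.631 = 0.434.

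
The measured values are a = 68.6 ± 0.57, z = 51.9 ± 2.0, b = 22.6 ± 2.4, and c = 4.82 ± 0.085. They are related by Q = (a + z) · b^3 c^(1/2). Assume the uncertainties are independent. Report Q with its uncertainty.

Let u = a + z = 120. δu = √(δa² + δz²) = √(0.325 + 4.00) = 2.08, so δu/u = 0.0173.
Q is then a monomial in u, b, c:
δQ/Q = √((δu/u)² + (3·δb/b)² + (½·δc/c)²) = √(0.000298 + 0.101 + 7.77e-05) = 0.319
Q = 3.05e+06, so δQ = 0.319 × 3.05e+06 = 9.75e+05.

(3.05 ± 0.975) × 10^6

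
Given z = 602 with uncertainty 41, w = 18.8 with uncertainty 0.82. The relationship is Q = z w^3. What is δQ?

Each factor contributes (exponent × relative error)² to (δQ/Q)²:
  (1·δz/z)² = (1×0.0681)² = 0.00464;  (3·δw/w)² = (3×0.0436)² = 0.0171
δQ/Q = √(0.0218) = 0.148
Q = 4e+06, so δQ = 0.148 × 4e+06 = 5.9e+05.

5.9e+05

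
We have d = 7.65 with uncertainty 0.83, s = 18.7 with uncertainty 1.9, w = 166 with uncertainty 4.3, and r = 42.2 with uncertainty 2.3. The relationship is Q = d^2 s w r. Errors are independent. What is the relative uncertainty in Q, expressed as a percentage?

For a monomial Q ∝ d^2, s, w, r, fractional errors add in quadrature:
  (2·δd/d)² = (2×0.108)² = 0.0471;  (1·δs/s)² = (1×0.102)² = 0.0103;  (1·δw/w)² = (1×0.0259)² = 0.000671;  (1·δr/r)² = (1×0.0545)² = 0.00297
δQ/Q = √(0.0611) = 0.247

24.7%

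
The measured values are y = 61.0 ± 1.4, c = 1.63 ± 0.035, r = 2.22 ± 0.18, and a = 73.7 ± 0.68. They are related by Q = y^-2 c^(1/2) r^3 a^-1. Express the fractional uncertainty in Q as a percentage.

24.8%

Each factor contributes (exponent × relative error)² to (δQ/Q)²:
  (-2·δy/y)² = (-2×0.0230)² = 0.00211;  (½·δc/c)² = (0.5×0.0215)² = 0.000115;  (3·δr/r)² = (3×0.0811)² = 0.0592;  (-1·δa/a)² = (-1×0.00923)² = 8.51e-05
δQ/Q = √(0.0615) = 0.248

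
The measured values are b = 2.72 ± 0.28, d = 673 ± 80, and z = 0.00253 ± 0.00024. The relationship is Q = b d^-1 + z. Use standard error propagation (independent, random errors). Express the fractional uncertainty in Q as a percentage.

10.3%

Let p = b·d^-1 = 0.00404. δp/p = √((1·δb/b)² + (-1·δd/d)²) = √(0.0106 + 0.0141) = 0.157, so δp = 0.000636.
Q = p + z: δQ = √(δp² + δz²) = √(4.04e-07 + 5.76e-08) = 0.000679
Q = 0.00657, so δQ/Q = 0.000679/0.00657 = 0.103.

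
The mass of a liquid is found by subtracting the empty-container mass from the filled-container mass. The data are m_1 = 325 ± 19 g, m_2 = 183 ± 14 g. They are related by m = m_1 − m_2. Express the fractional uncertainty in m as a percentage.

Sums and differences: (δm)² = Σ (cᵢ δxᵢ)².
  (δm_1)² = 361;  (δm_2)² = 196
δm = √(557) = 23.6 g
m = 142 g, so δm/m = 23.6/142 = 0.166.

16.6%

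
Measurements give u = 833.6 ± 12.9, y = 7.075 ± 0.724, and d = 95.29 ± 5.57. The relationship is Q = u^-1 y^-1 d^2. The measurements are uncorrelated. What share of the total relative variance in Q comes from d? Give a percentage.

56.1%

(δQ/Q)² = (-1·δu/u)² + (-1·δy/y)² + (2·δd/d)²
  u term: (-1×0.0155)² = 0.000239
  y term: (-1×0.102)² = 0.0105
  d term: (2×0.0585)² = 0.0137
Total = 0.0244. Share from d = 0.0137/0.0244 = 0.561.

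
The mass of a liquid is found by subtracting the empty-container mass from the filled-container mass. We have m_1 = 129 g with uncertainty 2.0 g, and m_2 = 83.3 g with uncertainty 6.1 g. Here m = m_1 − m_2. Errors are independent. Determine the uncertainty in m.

6.42 g

Absolute uncertainties add in quadrature for a linear combination:
  (δm_1)² = 4.00;  (δm_2)² = 37.2
δm = √(41.2) = 6.42 g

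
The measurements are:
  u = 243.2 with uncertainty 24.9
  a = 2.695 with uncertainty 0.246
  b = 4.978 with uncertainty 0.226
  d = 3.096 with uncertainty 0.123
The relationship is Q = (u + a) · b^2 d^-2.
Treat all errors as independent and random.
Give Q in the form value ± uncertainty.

Let w = u + a = 245.9. δw = √(δu² + δa²) = √(620 + 0.0605) = 24.9, so δw/w = 0.101.
Q is then a monomial in w, b, d:
δQ/Q = √((δw/w)² + (2·δb/b)² + (-2·δd/d)²) = √(0.0103 + 0.00824 + 0.00631) = 0.158
Q = 635.7, so δQ = 0.158 × 635.7 = 100.

635.7 ± 100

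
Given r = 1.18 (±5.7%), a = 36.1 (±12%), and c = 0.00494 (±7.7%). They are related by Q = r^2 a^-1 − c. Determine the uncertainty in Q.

Let p = r^2·a^-1 = 0.0386. δp/p = √((2·δr/r)² + (-1·δa/a)²) = √(0.0130 + 0.0144) = 0.166, so δp = 0.00638.
Q = p − c: δQ = √(δp² + δc²) = √(4.08e-05 + 1.45e-07) = 0.00640

0.00640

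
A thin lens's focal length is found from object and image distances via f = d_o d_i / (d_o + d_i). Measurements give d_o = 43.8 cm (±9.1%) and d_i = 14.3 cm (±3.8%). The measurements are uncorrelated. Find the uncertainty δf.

0.392 cm

∂f/∂d_o = (d_i/(d_o+d_i))² = 0.0606;  ∂f/∂d_i = (d_o/(d_o+d_i))² = 0.568
δf = √((∂f/∂d_o · δd_o)² + (∂f/∂d_i · δd_i)²) = √(0.0583 + 0.0954) = 0.392 cm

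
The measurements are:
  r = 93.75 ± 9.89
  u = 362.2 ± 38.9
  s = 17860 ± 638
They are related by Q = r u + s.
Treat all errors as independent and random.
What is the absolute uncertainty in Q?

5150

Let p = r·u = 33960. δp/p = √((1·δr/r)² + (1·δu/u)²) = √(0.0111 + 0.0115) = 0.151, so δp = 5110.
Q = p + s: δQ = √(δp² + δs²) = √(2.61e+07 + 4.07e+05) = 5150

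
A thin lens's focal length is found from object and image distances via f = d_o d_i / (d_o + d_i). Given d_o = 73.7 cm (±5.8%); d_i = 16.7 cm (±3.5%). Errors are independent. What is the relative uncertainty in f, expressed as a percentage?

3.05%

∂f/∂d_o = (d_i/(d_o+d_i))² = 0.0341;  ∂f/∂d_i = (d_o/(d_o+d_i))² = 0.665
δf = √((∂f/∂d_o · δd_o)² + (∂f/∂d_i · δd_i)²) = √(0.0213 + 0.151) = 0.415 cm
f = 13.6 cm, so δf/f = 0.415/13.6 = 0.0305.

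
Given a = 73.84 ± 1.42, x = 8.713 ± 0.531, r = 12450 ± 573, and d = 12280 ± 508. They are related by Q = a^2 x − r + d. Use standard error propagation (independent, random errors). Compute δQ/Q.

Let p = a^2·x = 47510. δp/p = √((2·δa/a)² + (1·δx/x)²) = √(0.00148 + 0.00371) = 0.0721, so δp = 3420.
Q = p − r + d: δQ = √(δp² + δr² + δd²) = √(1.17e+07 + 3.28e+05 + 2.58e+05) = 3510
Q = 47340, so δQ/Q = 3510/47340 = 0.0741.

0.0741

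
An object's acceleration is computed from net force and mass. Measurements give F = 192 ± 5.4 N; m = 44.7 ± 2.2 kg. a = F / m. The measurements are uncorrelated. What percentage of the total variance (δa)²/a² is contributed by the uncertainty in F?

(δa/a)² = (1·δF/F)² + (-1·δm/m)²
  F term: (1×0.0281)² = 0.000791
  m term: (-1×0.0492)² = 0.00242
Total = 0.00321. Share from F = 0.000791/0.00321 = 0.246.

24.6%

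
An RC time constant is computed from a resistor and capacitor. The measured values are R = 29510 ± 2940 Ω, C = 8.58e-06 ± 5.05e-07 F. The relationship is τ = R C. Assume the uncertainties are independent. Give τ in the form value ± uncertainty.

0.2532 ± 0.0293 s

Since τ is a product/quotient, work with relative uncertainties:
  (1·δR/R)² = (1×0.0996)² = 0.00993;  (1·δC/C)² = (1×0.0589)² = 0.00346
δτ/τ = √(0.0134) = 0.116
τ = 0.2532 s, so δτ = 0.116 × 0.2532 = 0.0293 s.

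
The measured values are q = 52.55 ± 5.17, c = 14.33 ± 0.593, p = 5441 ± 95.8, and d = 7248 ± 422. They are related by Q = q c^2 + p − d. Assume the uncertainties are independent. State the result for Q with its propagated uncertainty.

8984 ± 1450

Let w = q·c^2 = 10790. δw/w = √((1·δq/q)² + (2·δc/c)²) = √(0.00968 + 0.00685) = 0.129, so δw = 1390.
Q = w + p − d: δQ = √(δw² + δp² + δd²) = √(1.92e+06 + 9180 + 1.78e+05) = 1450
Q = 8984.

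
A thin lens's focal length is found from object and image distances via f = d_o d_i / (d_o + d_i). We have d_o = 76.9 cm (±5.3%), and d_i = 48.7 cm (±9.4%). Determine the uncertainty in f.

∂f/∂d_o = (d_i/(d_o+d_i))² = 0.150;  ∂f/∂d_i = (d_o/(d_o+d_i))² = 0.375
δf = √((∂f/∂d_o · δd_o)² + (∂f/∂d_i · δd_i)²) = √(0.375 + 2.94) = 1.82 cm

1.82 cm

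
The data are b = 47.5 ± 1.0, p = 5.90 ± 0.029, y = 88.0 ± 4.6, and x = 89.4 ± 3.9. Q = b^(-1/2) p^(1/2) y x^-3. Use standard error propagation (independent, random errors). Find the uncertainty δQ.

Q is a product of powers, so relative uncertainties combine in quadrature:
  (−½·δb/b)² = (-0.5×0.0211)² = 0.000111;  (½·δp/p)² = (0.5×0.00492)² = 6.04e-06;  (1·δy/y)² = (1×0.0523)² = 0.00273;  (-3·δx/x)² = (-3×0.0436)² = 0.0171
δQ/Q = √(0.0200) = 0.141
Q = 4.34e-05, so δQ = 0.141 × 4.34e-05 = 6.13e-06.

6.13e-06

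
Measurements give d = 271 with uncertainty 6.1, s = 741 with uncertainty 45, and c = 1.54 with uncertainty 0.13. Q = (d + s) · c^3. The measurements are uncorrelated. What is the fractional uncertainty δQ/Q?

0.257

Let u = d + s = 1010. δu = √(δd² + δs²) = √(37.2 + 2020) = 45.4, so δu/u = 0.0449.
Q is then a monomial in u, c:
δQ/Q = √((δu/u)² + (3·δc/c)²) = √(0.00201 + 0.0641) = 0.257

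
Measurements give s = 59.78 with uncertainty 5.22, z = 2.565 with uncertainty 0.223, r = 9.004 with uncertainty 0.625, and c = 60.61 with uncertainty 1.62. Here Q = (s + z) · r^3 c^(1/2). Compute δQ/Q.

0.225

Let u = s + z = 62.34. δu = √(δs² + δz²) = √(27.2 + 0.0497) = 5.22, so δu/u = 0.0838.
Q is then a monomial in u, r, c:
δQ/Q = √((δu/u)² + (3·δr/r)² + (½·δc/c)²) = √(0.00702 + 0.0434 + 0.000179) = 0.225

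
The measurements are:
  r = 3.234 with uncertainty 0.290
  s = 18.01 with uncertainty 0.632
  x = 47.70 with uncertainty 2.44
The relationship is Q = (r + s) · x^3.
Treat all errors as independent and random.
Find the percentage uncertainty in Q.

15.7%

Let u = r + s = 21.24. δu = √(δr² + δs²) = √(0.0841 + 0.399) = 0.695, so δu/u = 0.0327.
Q is then a monomial in u, x:
δQ/Q = √((δu/u)² + (3·δx/x)²) = √(0.00107 + 0.0235) = 0.157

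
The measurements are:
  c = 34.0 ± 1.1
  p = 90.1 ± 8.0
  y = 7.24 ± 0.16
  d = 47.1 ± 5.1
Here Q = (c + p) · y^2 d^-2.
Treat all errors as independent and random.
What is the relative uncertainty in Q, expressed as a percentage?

23.0%

Let u = c + p = 124. δu = √(δc² + δp²) = √(1.21 + 64.0) = 8.08, so δu/u = 0.0651.
Q is then a monomial in u, y, d:
δQ/Q = √((δu/u)² + (2·δy/y)² + (-2·δd/d)²) = √(0.00423 + 0.00195 + 0.0469) = 0.230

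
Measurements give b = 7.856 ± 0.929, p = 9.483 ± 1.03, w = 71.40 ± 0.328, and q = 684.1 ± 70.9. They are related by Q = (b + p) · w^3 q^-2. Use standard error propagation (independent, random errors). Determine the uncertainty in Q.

Let u = b + p = 17.34. δu = √(δb² + δp²) = √(0.863 + 1.06) = 1.39, so δu/u = 0.0800.
Q is then a monomial in u, w, q:
δQ/Q = √((δu/u)² + (3·δw/w)² + (-2·δq/q)²) = √(0.00640 + 0.000190 + 0.0430) = 0.223
Q = 13.49, so δQ = 0.223 × 13.49 = 3.00.

3.00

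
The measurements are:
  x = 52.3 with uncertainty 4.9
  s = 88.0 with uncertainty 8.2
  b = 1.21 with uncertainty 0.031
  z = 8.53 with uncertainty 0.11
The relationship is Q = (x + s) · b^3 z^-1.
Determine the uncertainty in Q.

Let u = x + s = 140. δu = √(δx² + δs²) = √(24.0 + 67.2) = 9.55, so δu/u = 0.0681.
Q is then a monomial in u, b, z:
δQ/Q = √((δu/u)² + (3·δb/b)² + (-1·δz/z)²) = √(0.00464 + 0.00591 + 0.000166) = 0.103
Q = 29.1, so δQ = 0.103 × 29.1 = 3.02.

3.02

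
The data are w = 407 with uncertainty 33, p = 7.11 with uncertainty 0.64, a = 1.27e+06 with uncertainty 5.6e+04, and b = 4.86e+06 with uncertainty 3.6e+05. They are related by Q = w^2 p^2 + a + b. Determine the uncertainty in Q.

Let h = w^2·p^2 = 8.37e+06. δh/h = √((2·δw/w)² + (2·δp/p)²) = √(0.0263 + 0.0324) = 0.242, so δh = 2.03e+06.
Q = h + a + b: δQ = √(δh² + δa² + δb²) = √(4.12e+12 + 3.14e+09 + 1.3e+11) = 2.06e+06

2.06e+06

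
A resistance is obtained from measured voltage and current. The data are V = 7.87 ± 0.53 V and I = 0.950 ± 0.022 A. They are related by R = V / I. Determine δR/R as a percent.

For a monomial R ∝ V, I^-1, fractional errors add in quadrature:
  (1·δV/V)² = (1×0.0673)² = 0.00454;  (-1·δI/I)² = (-1×0.0232)² = 0.000536
δR/R = √(0.00507) = 0.0712

7.12%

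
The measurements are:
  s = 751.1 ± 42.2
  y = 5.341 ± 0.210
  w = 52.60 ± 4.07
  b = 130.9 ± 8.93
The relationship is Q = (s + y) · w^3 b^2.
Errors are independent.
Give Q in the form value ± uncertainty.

Let u = s + y = 756.4. δu = √(δs² + δy²) = √(1780 + 0.0441) = 42.2, so δu/u = 0.0558.
Q is then a monomial in u, w, b:
δQ/Q = √((δu/u)² + (3·δw/w)² + (2·δb/b)²) = √(0.00311 + 0.0539 + 0.0186) = 0.275
Q = 1.886e+12, so δQ = 0.275 × 1.886e+12 = 5.19e+11.

(1.886 ± 0.519) × 10^12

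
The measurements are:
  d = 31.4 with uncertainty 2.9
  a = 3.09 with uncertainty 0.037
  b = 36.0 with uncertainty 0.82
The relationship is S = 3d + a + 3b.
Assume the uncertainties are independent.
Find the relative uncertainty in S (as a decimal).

0.0440

For a sum/difference, combine absolute errors in quadrature:
  (3·δd)² = 75.7;  (δa)² = 0.00137;  (3·δb)² = 6.05
δS = √(81.7) = 9.04
S = 205, so δS/S = 9.04/205 = 0.0440.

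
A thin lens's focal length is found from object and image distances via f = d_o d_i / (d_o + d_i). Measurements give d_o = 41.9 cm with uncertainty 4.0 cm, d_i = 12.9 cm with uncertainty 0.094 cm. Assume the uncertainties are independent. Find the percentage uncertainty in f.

∂f/∂d_o = (d_i/(d_o+d_i))² = 0.0554;  ∂f/∂d_i = (d_o/(d_o+d_i))² = 0.585
δf = √((∂f/∂d_o · δd_o)² + (∂f/∂d_i · δd_i)²) = √(0.0491 + 0.00302) = 0.228 cm
f = 9.86 cm, so δf/f = 0.228/9.86 = 0.0232.

2.32%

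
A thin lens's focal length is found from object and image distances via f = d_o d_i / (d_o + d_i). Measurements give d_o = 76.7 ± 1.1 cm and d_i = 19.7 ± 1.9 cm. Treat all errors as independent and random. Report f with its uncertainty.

15.7 ± 1.20 cm

∂f/∂d_o = (d_i/(d_o+d_i))² = 0.0418;  ∂f/∂d_i = (d_o/(d_o+d_i))² = 0.633
δf = √((∂f/∂d_o · δd_o)² + (∂f/∂d_i · δd_i)²) = √(0.00211 + 1.45) = 1.20 cm
f = 15.7 cm.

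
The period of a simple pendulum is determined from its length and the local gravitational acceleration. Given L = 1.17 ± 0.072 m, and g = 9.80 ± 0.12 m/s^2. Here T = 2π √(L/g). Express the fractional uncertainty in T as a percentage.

For a monomial T ∝ L^(1/2), g^(-1/2), fractional errors add in quadrature:
  (½·δL/L)² = (0.5×0.0615)² = 0.000947;  (−½·δg/g)² = (-0.5×0.0122)² = 3.75e-05
δT/T = √(0.000984) = 0.0314

3.14%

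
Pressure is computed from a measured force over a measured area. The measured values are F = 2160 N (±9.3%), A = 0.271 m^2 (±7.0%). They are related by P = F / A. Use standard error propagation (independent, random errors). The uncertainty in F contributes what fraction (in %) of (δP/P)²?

63.8%

(δP/P)² = (1·δF/F)² + (-1·δA/A)²
  F term: (1×0.0930)² = 0.00865
  A term: (-1×0.0700)² = 0.00490
Total = 0.0135. Share from F = 0.00865/0.0135 = 0.638.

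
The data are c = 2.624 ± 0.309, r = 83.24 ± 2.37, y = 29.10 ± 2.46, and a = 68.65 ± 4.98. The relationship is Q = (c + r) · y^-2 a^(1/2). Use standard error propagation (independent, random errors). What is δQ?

0.147

Let u = c + r = 85.86. δu = √(δc² + δr²) = √(0.0955 + 5.62) = 2.39, so δu/u = 0.0278.
Q is then a monomial in u, y, a:
δQ/Q = √((δu/u)² + (-2·δy/y)² + (½·δa/a)²) = √(0.000775 + 0.0286 + 0.00132) = 0.175
Q = 0.8401, so δQ = 0.175 × 0.8401 = 0.147.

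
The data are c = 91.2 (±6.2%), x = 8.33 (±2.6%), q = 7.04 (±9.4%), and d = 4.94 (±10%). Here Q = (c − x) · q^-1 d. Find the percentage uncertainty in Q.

15.3%

Let u = c − x = 82.9. δu = √(δc² + δx²) = √(32.0 + 0.0469) = 5.66, so δu/u = 0.0683.
Q is then a monomial in u, q, d:
δQ/Q = √((δu/u)² + (-1·δq/q)² + (1·δd/d)²) = √(0.00466 + 0.00884 + 0.0100) = 0.153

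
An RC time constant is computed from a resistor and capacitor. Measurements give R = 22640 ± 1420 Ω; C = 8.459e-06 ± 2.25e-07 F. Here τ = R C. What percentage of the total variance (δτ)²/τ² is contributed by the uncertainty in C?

(δτ/τ)² = (1·δR/R)² + (1·δC/C)²
  R term: (1×0.0627)² = 0.00393
  C term: (1×0.0266)² = 0.000708
Total = 0.00464. Share from C = 0.000708/0.00464 = 0.152.

15.2%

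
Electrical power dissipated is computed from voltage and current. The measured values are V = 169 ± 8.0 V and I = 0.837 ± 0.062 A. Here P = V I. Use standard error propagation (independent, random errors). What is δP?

P is a product of powers, so relative uncertainties combine in quadrature:
  (1·δV/V)² = (1×0.0473)² = 0.00224;  (1·δI/I)² = (1×0.0741)² = 0.00549
δP/P = √(0.00773) = 0.0879
P = 141 W, so δP = 0.0879 × 141 = 12.4 W.

12.4 W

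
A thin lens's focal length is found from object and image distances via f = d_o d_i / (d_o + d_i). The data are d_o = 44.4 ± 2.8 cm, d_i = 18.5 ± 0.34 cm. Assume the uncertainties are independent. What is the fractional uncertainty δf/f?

∂f/∂d_o = (d_i/(d_o+d_i))² = 0.0865;  ∂f/∂d_i = (d_o/(d_o+d_i))² = 0.498
δf = √((∂f/∂d_o · δd_o)² + (∂f/∂d_i · δd_i)²) = √(0.0587 + 0.0287) = 0.296 cm
f = 13.1 cm, so δf/f = 0.296/13.1 = 0.0226.

0.0226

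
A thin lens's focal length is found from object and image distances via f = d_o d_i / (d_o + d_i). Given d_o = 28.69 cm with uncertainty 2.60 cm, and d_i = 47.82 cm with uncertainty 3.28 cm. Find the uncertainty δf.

∂f/∂d_o = (d_i/(d_o+d_i))² = 0.391;  ∂f/∂d_i = (d_o/(d_o+d_i))² = 0.141
δf = √((∂f/∂d_o · δd_o)² + (∂f/∂d_i · δd_i)²) = √(1.03 + 0.213) = 1.12 cm

1.12 cm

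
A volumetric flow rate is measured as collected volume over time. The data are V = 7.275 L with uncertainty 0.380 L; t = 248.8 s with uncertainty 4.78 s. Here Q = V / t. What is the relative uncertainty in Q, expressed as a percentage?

5.57%

Products/powers → add relative errors in quadrature, weighted by exponent:
  (1·δV/V)² = (1×0.0522)² = 0.00273;  (-1·δt/t)² = (-1×0.0192)² = 0.000369
δQ/Q = √(0.00310) = 0.0557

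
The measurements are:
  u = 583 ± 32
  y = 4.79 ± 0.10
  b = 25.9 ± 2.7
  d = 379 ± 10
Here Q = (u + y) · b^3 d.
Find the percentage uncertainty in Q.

Let w = u + y = 588. δw = √(δu² + δy²) = √(1020 + 0.0100) = 32.0, so δw/w = 0.0544.
Q is then a monomial in w, b, d:
δQ/Q = √((δw/w)² + (3·δb/b)² + (1·δd/d)²) = √(0.00296 + 0.0978 + 0.000696) = 0.319

31.9%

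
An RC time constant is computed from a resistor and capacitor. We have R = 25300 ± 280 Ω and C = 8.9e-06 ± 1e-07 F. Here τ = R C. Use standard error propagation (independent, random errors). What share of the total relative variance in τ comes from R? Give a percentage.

49.2%

(δτ/τ)² = (1·δR/R)² + (1·δC/C)²
  R term: (1×0.0111)² = 0.000122
  C term: (1×0.0112)² = 0.000126
Total = 0.000249. Share from R = 0.000122/0.000249 = 0.492.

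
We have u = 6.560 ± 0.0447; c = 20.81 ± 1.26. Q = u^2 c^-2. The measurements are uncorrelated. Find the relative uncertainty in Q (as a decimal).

For a monomial Q ∝ u^2, c^-2, fractional errors add in quadrature:
  (2·δu/u)² = (2×0.00681)² = 0.000186;  (-2·δc/c)² = (-2×0.0605)² = 0.0147
δQ/Q = √(0.0148) = 0.122

0.122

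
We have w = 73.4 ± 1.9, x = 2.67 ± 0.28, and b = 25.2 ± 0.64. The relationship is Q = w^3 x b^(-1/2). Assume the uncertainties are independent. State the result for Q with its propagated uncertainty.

(2.10 ± 0.276) × 10^5

Each factor contributes (exponent × relative error)² to (δQ/Q)²:
  (3·δw/w)² = (3×0.0259)² = 0.00603;  (1·δx/x)² = (1×0.105)² = 0.0110;  (−½·δb/b)² = (-0.5×0.0254)² = 0.000161
δQ/Q = √(0.0172) = 0.131
Q = 2.1e+05, so δQ = 0.131 × 2.1e+05 = 27600.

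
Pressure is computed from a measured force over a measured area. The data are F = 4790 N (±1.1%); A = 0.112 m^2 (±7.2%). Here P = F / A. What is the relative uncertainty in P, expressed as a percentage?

Since P is a product/quotient, work with relative uncertainties:
  (1·δF/F)² = (1×0.0110)² = 0.000121;  (-1·δA/A)² = (-1×0.0720)² = 0.00518
δP/P = √(0.00531) = 0.0728

7.28%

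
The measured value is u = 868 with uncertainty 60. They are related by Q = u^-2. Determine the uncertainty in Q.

Since Q is a product/quotient, work with relative uncertainties:
  (-2·δu/u)² = (-2×0.0691)² = 0.0191
δQ/Q = √(0.0191) = 0.138
Q = 1.33e-06, so δQ = 0.138 × 1.33e-06 = 1.83e-07.

1.83e-07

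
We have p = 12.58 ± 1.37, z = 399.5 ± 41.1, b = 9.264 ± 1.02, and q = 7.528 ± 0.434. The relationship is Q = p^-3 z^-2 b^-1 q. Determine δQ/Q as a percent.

Relative error in a monomial: (δQ/Q)² = Σ (nᵢ · δxᵢ/xᵢ)².
  (-3·δp/p)² = (-3×0.109)² = 0.107;  (-2·δz/z)² = (-2×0.103)² = 0.0423;  (-1·δb/b)² = (-1×0.110)² = 0.0121;  (1·δq/q)² = (1×0.0577)² = 0.00332
δQ/Q = √(0.165) = 0.406

40.6%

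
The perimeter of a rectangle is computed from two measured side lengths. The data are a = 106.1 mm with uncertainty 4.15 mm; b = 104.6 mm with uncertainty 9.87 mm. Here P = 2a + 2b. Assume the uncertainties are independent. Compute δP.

Each term contributes (cᵢ δxᵢ)² to (δP)²:
  (2·δa)² = 68.9;  (2·δb)² = 390
δP = √(459) = 21.4 mm

21.4 mm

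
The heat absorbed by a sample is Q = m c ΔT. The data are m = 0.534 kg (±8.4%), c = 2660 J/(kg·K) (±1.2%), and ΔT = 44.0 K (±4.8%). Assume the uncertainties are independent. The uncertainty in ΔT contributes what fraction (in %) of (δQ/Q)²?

(δQ/Q)² = (1·δm/m)² + (1·δc/c)² + (1·δΔT/ΔT)²
  m term: (1×0.0840)² = 0.00706
  c term: (1×0.0120)² = 0.000144
  ΔT term: (1×0.0480)² = 0.00230
Total = 0.00950. Share from ΔT = 0.00230/0.00950 = 0.242.

24.2%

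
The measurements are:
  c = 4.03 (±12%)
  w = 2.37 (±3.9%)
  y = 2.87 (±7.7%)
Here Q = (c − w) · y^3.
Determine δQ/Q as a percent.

37.6%

Let u = c − w = 1.66. δu = √(δc² + δw²) = √(0.234 + 0.00854) = 0.492, so δu/u = 0.297.
Q is then a monomial in u, y:
δQ/Q = √((δu/u)² + (3·δy/y)²) = √(0.0880 + 0.0534) = 0.376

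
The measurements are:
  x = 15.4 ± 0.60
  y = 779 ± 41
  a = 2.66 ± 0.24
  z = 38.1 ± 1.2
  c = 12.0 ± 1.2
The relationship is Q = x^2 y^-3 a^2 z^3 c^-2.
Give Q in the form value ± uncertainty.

0.00136 ± 0.000457

Relative error in a monomial: (δQ/Q)² = Σ (nᵢ · δxᵢ/xᵢ)².
  (2·δx/x)² = (2×0.0390)² = 0.00607;  (-3·δy/y)² = (-3×0.0526)² = 0.0249;  (2·δa/a)² = (2×0.0902)² = 0.0326;  (3·δz/z)² = (3×0.0315)² = 0.00893;  (-2·δc/c)² = (-2×0.100)² = 0.0400
δQ/Q = √(0.112) = 0.335
Q = 0.00136, so δQ = 0.335 × 0.00136 = 0.000457.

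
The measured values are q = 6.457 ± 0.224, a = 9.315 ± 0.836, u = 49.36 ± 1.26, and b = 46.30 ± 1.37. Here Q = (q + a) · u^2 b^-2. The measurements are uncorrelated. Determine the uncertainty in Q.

Let w = q + a = 15.77. δw = √(δq² + δa²) = √(0.0502 + 0.699) = 0.865, so δw/w = 0.0549.
Q is then a monomial in w, u, b:
δQ/Q = √((δw/w)² + (2·δu/u)² + (-2·δb/b)²) = √(0.00301 + 0.00261 + 0.00350) = 0.0955
Q = 17.93, so δQ = 0.0955 × 17.93 = 1.71.

1.71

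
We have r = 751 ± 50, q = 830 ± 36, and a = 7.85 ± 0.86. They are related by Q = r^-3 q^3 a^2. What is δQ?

26.9

Each factor contributes (exponent × relative error)² to (δQ/Q)²:
  (-3·δr/r)² = (-3×0.0666)² = 0.0399;  (3·δq/q)² = (3×0.0434)² = 0.0169;  (2·δa/a)² = (2×0.110)² = 0.0480
δQ/Q = √(0.105) = 0.324
Q = 83.2, so δQ = 0.324 × 83.2 = 26.9.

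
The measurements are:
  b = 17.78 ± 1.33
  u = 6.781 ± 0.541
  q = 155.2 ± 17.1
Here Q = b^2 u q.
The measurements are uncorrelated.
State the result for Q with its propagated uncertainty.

Each factor contributes (exponent × relative error)² to (δQ/Q)²:
  (2·δb/b)² = (2×0.0748)² = 0.0224;  (1·δu/u)² = (1×0.0798)² = 0.00637;  (1·δq/q)² = (1×0.110)² = 0.0121
δQ/Q = √(0.0409) = 0.202
Q = 332700, so δQ = 0.202 × 332700 = 67300.

332700 ± 67300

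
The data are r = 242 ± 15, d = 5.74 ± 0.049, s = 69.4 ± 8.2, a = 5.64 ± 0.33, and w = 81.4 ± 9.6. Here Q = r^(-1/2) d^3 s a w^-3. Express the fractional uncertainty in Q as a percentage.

38.0%

Since Q is a product/quotient, work with relative uncertainties:
  (−½·δr/r)² = (-0.5×0.0620)² = 0.000960;  (3·δd/d)² = (3×0.00854)² = 0.000656;  (1·δs/s)² = (1×0.118)² = 0.0140;  (1·δa/a)² = (1×0.0585)² = 0.00342;  (-3·δw/w)² = (-3×0.118)² = 0.125
δQ/Q = √(0.144) = 0.380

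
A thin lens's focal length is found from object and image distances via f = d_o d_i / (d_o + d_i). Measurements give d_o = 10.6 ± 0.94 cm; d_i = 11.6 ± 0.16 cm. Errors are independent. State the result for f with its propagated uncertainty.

∂f/∂d_o = (d_i/(d_o+d_i))² = 0.273;  ∂f/∂d_i = (d_o/(d_o+d_i))² = 0.228
δf = √((∂f/∂d_o · δd_o)² + (∂f/∂d_i · δd_i)²) = √(0.0659 + 0.00133) = 0.259 cm
f = 5.54 cm.

5.54 ± 0.259 cm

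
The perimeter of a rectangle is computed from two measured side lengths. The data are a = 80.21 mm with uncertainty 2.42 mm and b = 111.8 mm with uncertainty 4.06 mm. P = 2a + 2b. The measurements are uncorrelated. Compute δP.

9.45 mm

P is a linear combination, so absolute uncertainties add in quadrature:
  (2·δa)² = 23.4;  (2·δb)² = 65.9
δP = √(89.4) = 9.45 mm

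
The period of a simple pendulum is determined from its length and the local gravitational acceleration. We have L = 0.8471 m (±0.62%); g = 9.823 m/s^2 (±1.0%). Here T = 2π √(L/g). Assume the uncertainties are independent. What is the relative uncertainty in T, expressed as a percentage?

0.588%

Each factor contributes (exponent × relative error)² to (δT/T)²:
  (½·δL/L)² = (0.5×0.00620)² = 9.61e-06;  (−½·δg/g)² = (-0.5×0.0100)² = 2.5e-05
δT/T = √(3.46e-05) = 0.00588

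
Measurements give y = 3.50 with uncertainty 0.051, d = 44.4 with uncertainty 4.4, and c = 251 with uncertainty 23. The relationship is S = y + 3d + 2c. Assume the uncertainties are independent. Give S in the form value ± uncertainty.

639 ± 47.9

Sums and differences: (δS)² = Σ (cᵢ δxᵢ)².
  (δy)² = 0.00260;  (3·δd)² = 174;  (2·δc)² = 2120
δS = √(2290) = 47.9
S = 639.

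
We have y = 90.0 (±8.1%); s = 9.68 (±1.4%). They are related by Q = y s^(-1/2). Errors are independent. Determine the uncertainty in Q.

2.35

Q is a product of powers, so relative uncertainties combine in quadrature:
  (1·δy/y)² = (1×0.0810)² = 0.00656;  (−½·δs/s)² = (-0.5×0.0140)² = 4.9e-05
δQ/Q = √(0.00661) = 0.0813
Q = 28.9, so δQ = 0.0813 × 28.9 = 2.35.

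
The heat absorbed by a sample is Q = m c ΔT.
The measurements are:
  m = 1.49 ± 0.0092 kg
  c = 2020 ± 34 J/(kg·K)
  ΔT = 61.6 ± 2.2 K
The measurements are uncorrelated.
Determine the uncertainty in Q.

Q is a product of powers, so relative uncertainties combine in quadrature:
  (1·δm/m)² = (1×0.00617)² = 3.81e-05;  (1·δc/c)² = (1×0.0168)² = 0.000283;  (1·δΔT/ΔT)² = (1×0.0357)² = 0.00128
δQ/Q = √(0.00160) = 0.0400
Q = 1.85e+05 J, so δQ = 0.0400 × 1.85e+05 = 7410 J.

7410 J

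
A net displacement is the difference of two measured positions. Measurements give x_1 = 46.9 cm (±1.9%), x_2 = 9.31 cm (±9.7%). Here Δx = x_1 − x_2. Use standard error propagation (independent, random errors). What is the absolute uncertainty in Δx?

Sums and differences: (δΔx)² = Σ (cᵢ δxᵢ)².
  (δx_1)² = 0.794;  (δx_2)² = 0.816
δΔx = √(1.61) = 1.27 cm

1.27 cm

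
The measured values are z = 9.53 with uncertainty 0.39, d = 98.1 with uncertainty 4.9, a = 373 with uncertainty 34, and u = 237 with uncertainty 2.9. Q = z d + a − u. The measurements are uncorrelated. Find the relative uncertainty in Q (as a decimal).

0.0648

Let p = z·d = 935. δp/p = √((1·δz/z)² + (1·δd/d)²) = √(0.00167 + 0.00249) = 0.0646, so δp = 60.4.
Q = p + a − u: δQ = √(δp² + δa² + δu²) = √(3640 + 1160 + 8.41) = 69.3
Q = 1070, so δQ/Q = 69.3/1070 = 0.0648.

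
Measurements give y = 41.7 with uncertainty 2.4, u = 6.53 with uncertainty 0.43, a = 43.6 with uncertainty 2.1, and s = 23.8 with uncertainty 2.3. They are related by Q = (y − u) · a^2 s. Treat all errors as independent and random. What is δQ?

Let w = y − u = 35.2. δw = √(δy² + δu²) = √(5.76 + 0.185) = 2.44, so δw/w = 0.0693.
Q is then a monomial in w, a, s:
δQ/Q = √((δw/w)² + (2·δa/a)² + (1·δs/s)²) = √(0.00481 + 0.00928 + 0.00934) = 0.153
Q = 1.59e+06, so δQ = 0.153 × 1.59e+06 = 2.44e+05.

2.44e+05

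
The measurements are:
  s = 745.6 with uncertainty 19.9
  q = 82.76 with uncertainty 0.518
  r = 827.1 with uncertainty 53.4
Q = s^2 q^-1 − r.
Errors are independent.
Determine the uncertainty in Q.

Let p = s^2·q^-1 = 6717. δp/p = √((2·δs/s)² + (-1·δq/q)²) = √(0.00285 + 3.92e-05) = 0.0537, so δp = 361.
Q = p − r: δQ = √(δp² + δr²) = √(1.3e+05 + 2850) = 365

365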